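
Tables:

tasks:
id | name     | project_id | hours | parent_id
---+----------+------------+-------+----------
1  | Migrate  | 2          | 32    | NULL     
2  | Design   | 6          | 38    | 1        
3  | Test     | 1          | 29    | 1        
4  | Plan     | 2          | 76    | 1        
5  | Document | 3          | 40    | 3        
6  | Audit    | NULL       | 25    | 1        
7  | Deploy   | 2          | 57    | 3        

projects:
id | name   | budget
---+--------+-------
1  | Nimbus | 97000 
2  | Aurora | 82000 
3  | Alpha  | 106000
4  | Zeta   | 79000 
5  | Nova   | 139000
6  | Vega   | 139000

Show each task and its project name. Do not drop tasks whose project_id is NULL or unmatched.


LEFT JOIN keeps every row from tasks (the left table); where project_id has no match in projects, the project columns become NULL. Walk through each task:
  - task 1 (Migrate): project_id=2 -> matches Aurora
  - task 2 (Design): project_id=6 -> matches Vega
  - task 3 (Test): project_id=1 -> matches Nimbus
  - task 4 (Plan): project_id=2 -> matches Aurora
  - task 5 (Document): project_id=3 -> matches Alpha
  - task 6 (Audit): project_id=NULL, no match -> kept with NULL
  - task 7 (Deploy): project_id=2 -> matches Aurora
All 7 rows appear; 1 has NULL project.

SQL:
SELECT a.name, b.name AS project
FROM tasks a
LEFT JOIN projects b ON a.project_id = b.id

Result:
name     | project
---------+--------
Migrate  | Aurora 
Design   | Vega   
Test     | Nimbus 
Plan     | Aurora 
Document | Alpha  
Audit    | NULL   
Deploy   | Aurora 


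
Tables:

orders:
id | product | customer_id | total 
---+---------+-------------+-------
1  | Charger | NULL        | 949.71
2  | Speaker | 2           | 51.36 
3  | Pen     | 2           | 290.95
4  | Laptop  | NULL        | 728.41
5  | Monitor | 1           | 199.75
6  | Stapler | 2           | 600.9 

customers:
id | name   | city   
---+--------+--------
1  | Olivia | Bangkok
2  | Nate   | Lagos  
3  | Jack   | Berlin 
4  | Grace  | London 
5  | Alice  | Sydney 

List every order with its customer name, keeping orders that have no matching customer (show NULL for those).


LEFT JOIN keeps every row from orders (the left table); where customer_id has no match in customers, the customer columns become NULL. Walk through each order:
  - order 1 (Charger): customer_id=NULL, no match -> kept with NULL
  - order 2 (Speaker): customer_id=2 -> matches Nate
  - order 3 (Pen): customer_id=2 -> matches Nate
  - order 4 (Laptop): customer_id=NULL, no match -> kept with NULL
  - order 5 (Monitor): customer_id=1 -> matches Olivia
  - order 6 (Stapler): customer_id=2 -> matches Nate
All 6 rows appear; 2 have NULL customer.

SQL:
SELECT a.product, b.name AS customer
FROM orders a
LEFT JOIN customers b ON a.customer_id = b.id

Result:
product | customer
--------+---------
Charger | NULL    
Speaker | Nate    
Pen     | Nate    
Laptop  | NULL    
Monitor | Olivia  
Stapler | Nate    


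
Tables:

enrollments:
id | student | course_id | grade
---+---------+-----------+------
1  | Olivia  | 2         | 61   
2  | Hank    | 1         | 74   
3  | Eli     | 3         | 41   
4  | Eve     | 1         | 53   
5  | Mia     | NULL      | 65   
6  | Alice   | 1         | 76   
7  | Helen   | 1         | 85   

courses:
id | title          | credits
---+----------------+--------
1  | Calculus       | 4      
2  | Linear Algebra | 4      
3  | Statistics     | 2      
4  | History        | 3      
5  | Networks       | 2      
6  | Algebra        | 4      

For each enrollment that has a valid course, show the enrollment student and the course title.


INNER JOIN keeps only enrollments rows whose course_id matches an id in courses. Walk through each enrollment:
  - enrollment 1 (Olivia): course_id=2 -> matches Linear Algebra
  - enrollment 2 (Hank): course_id=1 -> matches Calculus
  - enrollment 3 (Eli): course_id=3 -> matches Statistics
  - enrollment 4 (Eve): course_id=1 -> matches Calculus
  - enrollment 5 (Mia): course_id=NULL, no match -> dropped
  - enrollment 6 (Alice): course_id=1 -> matches Calculus
  - enrollment 7 (Helen): course_id=1 -> matches Calculus
So 1 of 7 rows is dropped.

SQL:
SELECT a.student, b.title AS course
FROM enrollments a
INNER JOIN courses b ON a.course_id = b.id

Result:
student | course        
--------+---------------
Olivia  | Linear Algebra
Hank    | Calculus      
Eli     | Statistics    
Eve     | Calculus      
Alice   | Calculus      
Helen   | Calculus      


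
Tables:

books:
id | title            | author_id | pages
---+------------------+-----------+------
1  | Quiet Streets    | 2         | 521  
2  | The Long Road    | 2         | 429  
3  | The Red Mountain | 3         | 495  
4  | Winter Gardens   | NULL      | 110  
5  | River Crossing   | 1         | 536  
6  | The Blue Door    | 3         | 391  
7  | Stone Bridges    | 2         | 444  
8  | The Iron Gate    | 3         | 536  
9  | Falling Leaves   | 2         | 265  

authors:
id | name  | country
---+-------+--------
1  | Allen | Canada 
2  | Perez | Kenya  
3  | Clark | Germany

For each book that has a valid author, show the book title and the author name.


INNER JOIN keeps only books rows whose author_id matches an id in authors. Walk through each book:
  - book 1 (Quiet Streets): author_id=2 -> matches Perez
  - book 2 (The Long Road): author_id=2 -> matches Perez
  - book 3 (The Red Mountain): author_id=3 -> matches Clark
  - book 4 (Winter Gardens): author_id=NULL, no match -> dropped
  - book 5 (River Crossing): author_id=1 -> matches Allen
  - book 6 (The Blue Door): author_id=3 -> matches Clark
  - book 7 (Stone Bridges): author_id=2 -> matches Perez
  - book 8 (The Iron Gate): author_id=3 -> matches Clark
  - book 9 (Falling Leaves): author_id=2 -> matches Perez
So 1 of 9 rows is dropped.

SQL:
SELECT a.title, b.name AS author
FROM books a
INNER JOIN authors b ON a.author_id = b.id

Result:
title            | author
-----------------+-------
Quiet Streets    | Perez 
The Long Road    | Perez 
The Red Mountain | Clark 
River Crossing   | Allen 
The Blue Door    | Clark 
Stone Bridges    | Perez 
The Iron Gate    | Clark 
Falling Leaves   | Perez 


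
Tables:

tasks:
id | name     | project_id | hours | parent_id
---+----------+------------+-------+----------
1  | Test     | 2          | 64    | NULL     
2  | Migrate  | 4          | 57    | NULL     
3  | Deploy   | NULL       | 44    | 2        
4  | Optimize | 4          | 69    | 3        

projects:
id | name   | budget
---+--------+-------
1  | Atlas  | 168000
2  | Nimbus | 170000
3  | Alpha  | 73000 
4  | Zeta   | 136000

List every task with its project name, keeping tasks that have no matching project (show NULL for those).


LEFT JOIN keeps every row from tasks (the left table); where project_id has no match in projects, the project columns become NULL. Walk through each task:
  - task 1 (Test): project_id=2 -> matches Nimbus
  - task 2 (Migrate): project_id=4 -> matches Zeta
  - task 3 (Deploy): project_id=NULL, no match -> kept with NULL
  - task 4 (Optimize): project_id=4 -> matches Zeta
All 4 rows appear; 1 has NULL project.

SQL:
SELECT a.name, b.name AS project
FROM tasks a
LEFT JOIN projects b ON a.project_id = b.id

Result:
name     | project
---------+--------
Test     | Nimbus 
Migrate  | Zeta   
Deploy   | NULL   
Optimize | Zeta   


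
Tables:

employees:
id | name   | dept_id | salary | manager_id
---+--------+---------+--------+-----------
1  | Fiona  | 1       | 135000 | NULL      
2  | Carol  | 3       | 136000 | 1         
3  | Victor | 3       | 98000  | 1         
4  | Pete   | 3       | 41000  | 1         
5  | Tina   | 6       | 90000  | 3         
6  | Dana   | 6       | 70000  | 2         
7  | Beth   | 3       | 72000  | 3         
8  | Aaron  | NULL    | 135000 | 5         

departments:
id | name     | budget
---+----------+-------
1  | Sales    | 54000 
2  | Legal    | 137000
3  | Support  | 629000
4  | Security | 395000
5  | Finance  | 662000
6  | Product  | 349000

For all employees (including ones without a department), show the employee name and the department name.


LEFT JOIN keeps every row from employees (the left table); where dept_id has no match in departments, the department columns become NULL. Walk through each employee:
  - employee 1 (Fiona): dept_id=1 -> matches Sales
  - employee 2 (Carol): dept_id=3 -> matches Support
  - employee 3 (Victor): dept_id=3 -> matches Support
  - employee 4 (Pete): dept_id=3 -> matches Support
  - employee 5 (Tina): dept_id=6 -> matches Product
  - employee 6 (Dana): dept_id=6 -> matches Product
  - employee 7 (Beth): dept_id=3 -> matches Support
  - employee 8 (Aaron): dept_id=NULL, no match -> kept with NULL
All 8 rows appear; 1 has NULL department.

SQL:
SELECT a.name, b.name AS department
FROM employees a
LEFT JOIN departments b ON a.dept_id = b.id

Result:
name   | department
-------+-----------
Fiona  | Sales     
Carol  | Support   
Victor | Support   
Pete   | Support   
Tina   | Product   
Dana   | Product   
Beth   | Support   
Aaron  | NULL      


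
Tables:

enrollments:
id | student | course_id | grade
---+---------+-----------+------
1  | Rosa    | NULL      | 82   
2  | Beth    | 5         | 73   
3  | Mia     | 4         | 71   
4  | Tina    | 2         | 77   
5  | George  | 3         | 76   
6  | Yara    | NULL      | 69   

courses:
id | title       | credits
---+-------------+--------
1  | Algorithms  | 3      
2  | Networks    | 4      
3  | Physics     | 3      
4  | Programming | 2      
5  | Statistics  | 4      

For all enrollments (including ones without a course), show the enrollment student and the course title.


LEFT JOIN keeps every row from enrollments (the left table); where course_id has no match in courses, the course columns become NULL. Walk through each enrollment:
  - enrollment 1 (Rosa): course_id=NULL, no match -> kept with NULL
  - enrollment 2 (Beth): course_id=5 -> matches Statistics
  - enrollment 3 (Mia): course_id=4 -> matches Programming
  - enrollment 4 (Tina): course_id=2 -> matches Networks
  - enrollment 5 (George): course_id=3 -> matches Physics
  - enrollment 6 (Yara): course_id=NULL, no match -> kept with NULL
All 6 rows appear; 2 have NULL course.

SQL:
SELECT a.student, b.title AS course
FROM enrollments a
LEFT JOIN courses b ON a.course_id = b.id

Result:
student | course     
--------+------------
Rosa    | NULL       
Beth    | Statistics 
Mia     | Programming
Tina    | Networks   
George  | Physics    
Yara    | NULL       


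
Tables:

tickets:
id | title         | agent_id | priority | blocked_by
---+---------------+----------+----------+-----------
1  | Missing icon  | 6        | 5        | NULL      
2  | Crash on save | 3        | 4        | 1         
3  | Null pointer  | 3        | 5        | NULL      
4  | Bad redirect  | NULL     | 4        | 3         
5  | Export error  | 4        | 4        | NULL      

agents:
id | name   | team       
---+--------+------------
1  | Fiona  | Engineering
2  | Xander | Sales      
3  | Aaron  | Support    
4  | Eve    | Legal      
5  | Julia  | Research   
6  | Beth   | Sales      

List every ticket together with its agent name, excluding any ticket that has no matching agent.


INNER JOIN keeps only tickets rows whose agent_id matches an id in agents. Walk through each ticket:
  - ticket 1 (Missing icon): agent_id=6 -> matches Beth
  - ticket 2 (Crash on save): agent_id=3 -> matches Aaron
  - ticket 3 (Null pointer): agent_id=3 -> matches Aaron
  - ticket 4 (Bad redirect): agent_id=NULL, no match -> dropped
  - ticket 5 (Export error): agent_id=4 -> matches Eve
So 1 of 5 rows is dropped.

SQL:
SELECT a.title, b.name AS agent
FROM tickets a
INNER JOIN agents b ON a.agent_id = b.id

Result:
title         | agent
--------------+------
Missing icon  | Beth 
Crash on save | Aaron
Null pointer  | Aaron
Export error  | Eve  


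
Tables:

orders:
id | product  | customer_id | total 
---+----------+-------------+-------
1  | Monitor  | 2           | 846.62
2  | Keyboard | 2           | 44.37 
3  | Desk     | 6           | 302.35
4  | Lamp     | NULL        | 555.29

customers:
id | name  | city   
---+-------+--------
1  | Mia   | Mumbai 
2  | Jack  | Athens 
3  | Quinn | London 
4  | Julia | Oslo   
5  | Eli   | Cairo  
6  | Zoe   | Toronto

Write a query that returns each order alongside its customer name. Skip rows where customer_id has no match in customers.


INNER JOIN keeps only orders rows whose customer_id matches an id in customers. Walk through each order:
  - order 1 (Monitor): customer_id=2 -> matches Jack
  - order 2 (Keyboard): customer_id=2 -> matches Jack
  - order 3 (Desk): customer_id=6 -> matches Zoe
  - order 4 (Lamp): customer_id=NULL, no match -> dropped
So 1 of 4 rows is dropped.

SQL:
SELECT a.product, b.name AS customer
FROM orders a
INNER JOIN customers b ON a.customer_id = b.id

Result:
product  | customer
---------+---------
Monitor  | Jack    
Keyboard | Jack    
Desk     | Zoe     


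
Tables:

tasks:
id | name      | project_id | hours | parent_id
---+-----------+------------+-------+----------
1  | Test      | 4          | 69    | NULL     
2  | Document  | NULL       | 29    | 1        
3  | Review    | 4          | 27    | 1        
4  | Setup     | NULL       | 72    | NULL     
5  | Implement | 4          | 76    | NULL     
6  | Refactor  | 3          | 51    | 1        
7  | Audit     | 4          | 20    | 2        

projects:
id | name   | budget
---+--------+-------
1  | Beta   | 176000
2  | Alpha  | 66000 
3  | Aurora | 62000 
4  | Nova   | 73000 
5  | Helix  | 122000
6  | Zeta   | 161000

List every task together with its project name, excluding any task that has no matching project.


INNER JOIN keeps only tasks rows whose project_id matches an id in projects. Walk through each task:
  - task 1 (Test): project_id=4 -> matches Nova
  - task 2 (Document): project_id=NULL, no match -> dropped
  - task 3 (Review): project_id=4 -> matches Nova
  - task 4 (Setup): project_id=NULL, no match -> dropped
  - task 5 (Implement): project_id=4 -> matches Nova
  - task 6 (Refactor): project_id=3 -> matches Aurora
  - task 7 (Audit): project_id=4 -> matches Nova
So 2 of 7 rows are dropped.

SQL:
SELECT a.name, b.name AS project
FROM tasks a
INNER JOIN projects b ON a.project_id = b.id

Result:
name      | project
----------+--------
Test      | Nova   
Review    | Nova   
Implement | Nova   
Refactor  | Aurora 
Audit     | Nova   


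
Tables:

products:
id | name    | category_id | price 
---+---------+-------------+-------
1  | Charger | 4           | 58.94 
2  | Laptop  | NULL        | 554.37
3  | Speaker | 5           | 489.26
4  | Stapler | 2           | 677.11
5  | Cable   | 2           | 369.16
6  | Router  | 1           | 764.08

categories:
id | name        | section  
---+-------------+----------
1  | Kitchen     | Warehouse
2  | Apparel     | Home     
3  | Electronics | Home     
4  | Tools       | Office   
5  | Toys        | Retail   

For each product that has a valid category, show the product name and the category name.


INNER JOIN keeps only products rows whose category_id matches an id in categories. Walk through each product:
  - product 1 (Charger): category_id=4 -> matches Tools
  - product 2 (Laptop): category_id=NULL, no match -> dropped
  - product 3 (Speaker): category_id=5 -> matches Toys
  - product 4 (Stapler): category_id=2 -> matches Apparel
  - product 5 (Cable): category_id=2 -> matches Apparel
  - product 6 (Router): category_id=1 -> matches Kitchen
So 1 of 6 rows is dropped.

SQL:
SELECT a.name, b.name AS category
FROM products a
INNER JOIN categories b ON a.category_id = b.id

Result:
name    | category
--------+---------
Charger | Tools   
Speaker | Toys    
Stapler | Apparel 
Cable   | Apparel 
Router  | Kitchen 


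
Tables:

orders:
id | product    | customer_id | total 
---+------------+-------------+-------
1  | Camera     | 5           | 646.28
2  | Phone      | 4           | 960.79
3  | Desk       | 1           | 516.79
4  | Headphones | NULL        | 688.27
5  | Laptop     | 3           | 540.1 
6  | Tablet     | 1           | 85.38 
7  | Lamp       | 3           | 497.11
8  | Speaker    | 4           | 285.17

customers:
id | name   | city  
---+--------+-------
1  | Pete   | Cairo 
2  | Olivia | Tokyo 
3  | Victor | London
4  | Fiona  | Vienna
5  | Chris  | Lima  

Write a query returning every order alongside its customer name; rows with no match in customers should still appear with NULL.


LEFT JOIN keeps every row from orders (the left table); where customer_id has no match in customers, the customer columns become NULL. Walk through each order:
  - order 1 (Camera): customer_id=5 -> matches Chris
  - order 2 (Phone): customer_id=4 -> matches Fiona
  - order 3 (Desk): customer_id=1 -> matches Pete
  - order 4 (Headphones): customer_id=NULL, no match -> kept with NULL
  - order 5 (Laptop): customer_id=3 -> matches Victor
  - order 6 (Tablet): customer_id=1 -> matches Pete
  - order 7 (Lamp): customer_id=3 -> matches Victor
  - order 8 (Speaker): customer_id=4 -> matches Fiona
All 8 rows appear; 1 has NULL customer.

SQL:
SELECT a.product, b.name AS customer
FROM orders a
LEFT JOIN customers b ON a.customer_id = b.id

Result:
product    | customer
-----------+---------
Camera     | Chris   
Phone      | Fiona   
Desk       | Pete    
Headphones | NULL    
Laptop     | Victor  
Tablet     | Pete    
Lamp       | Victor  
Speaker    | Fiona   


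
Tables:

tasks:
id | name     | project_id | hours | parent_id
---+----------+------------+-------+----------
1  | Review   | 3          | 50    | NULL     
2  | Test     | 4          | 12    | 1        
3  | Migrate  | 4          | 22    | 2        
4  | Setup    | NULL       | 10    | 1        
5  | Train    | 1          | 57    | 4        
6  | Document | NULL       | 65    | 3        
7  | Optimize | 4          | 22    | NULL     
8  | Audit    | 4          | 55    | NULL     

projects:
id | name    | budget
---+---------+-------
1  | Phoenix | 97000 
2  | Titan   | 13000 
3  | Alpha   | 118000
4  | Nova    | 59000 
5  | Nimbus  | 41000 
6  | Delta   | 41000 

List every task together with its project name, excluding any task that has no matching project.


INNER JOIN keeps only tasks rows whose project_id matches an id in projects. Walk through each task:
  - task 1 (Review): project_id=3 -> matches Alpha
  - task 2 (Test): project_id=4 -> matches Nova
  - task 3 (Migrate): project_id=4 -> matches Nova
  - task 4 (Setup): project_id=NULL, no match -> dropped
  - task 5 (Train): project_id=1 -> matches Phoenix
  - task 6 (Document): project_id=NULL, no match -> dropped
  - task 7 (Optimize): project_id=4 -> matches Nova
  - task 8 (Audit): project_id=4 -> matches Nova
So 2 of 8 rows are dropped.

SQL:
SELECT a.name, b.name AS project
FROM tasks a
INNER JOIN projects b ON a.project_id = b.id

Result:
name     | project
---------+--------
Review   | Alpha  
Test     | Nova   
Migrate  | Nova   
Train    | Phoenix
Optimize | Nova   
Audit    | Nova   


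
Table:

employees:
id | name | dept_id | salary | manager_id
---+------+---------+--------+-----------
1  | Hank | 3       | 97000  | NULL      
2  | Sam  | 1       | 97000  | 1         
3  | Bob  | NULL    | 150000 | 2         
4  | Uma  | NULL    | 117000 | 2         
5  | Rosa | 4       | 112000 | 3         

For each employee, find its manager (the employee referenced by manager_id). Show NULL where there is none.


This is a self-join: employees is joined to a second copy of itself, matching each row's manager_id to another row's id. Use LEFT JOIN so rows with manager_id=NULL are kept.
  - employee 1 (Hank): manager_id=NULL -> NULL
  - employee 2 (Sam): manager_id=1 -> Hank
  - employee 3 (Bob): manager_id=2 -> Sam
  - employee 4 (Uma): manager_id=2 -> Sam
  - employee 5 (Rosa): manager_id=3 -> Bob

SQL:
SELECT a.name AS item, b.name AS manager
FROM employees a
LEFT JOIN employees b ON a.manager_id = b.id

Result:
item | manager
-----+--------
Hank | NULL   
Sam  | Hank   
Bob  | Sam    
Uma  | Sam    
Rosa | Bob    


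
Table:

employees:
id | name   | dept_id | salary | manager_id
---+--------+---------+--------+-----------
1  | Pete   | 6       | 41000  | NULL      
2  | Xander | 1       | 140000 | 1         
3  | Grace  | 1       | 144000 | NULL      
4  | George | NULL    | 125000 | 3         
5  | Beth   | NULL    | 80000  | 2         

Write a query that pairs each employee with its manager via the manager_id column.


This is a self-join: employees is joined to a second copy of itself, matching each row's manager_id to another row's id. Use LEFT JOIN so rows with manager_id=NULL are kept.
  - employee 1 (Pete): manager_id=NULL -> NULL
  - employee 2 (Xander): manager_id=1 -> Pete
  - employee 3 (Grace): manager_id=NULL -> NULL
  - employee 4 (George): manager_id=3 -> Grace
  - employee 5 (Beth): manager_id=2 -> Xander

SQL:
SELECT a.name AS item, b.name AS manager
FROM employees a
LEFT JOIN employees b ON a.manager_id = b.id

Result:
item   | manager
-------+--------
Pete   | NULL   
Xander | Pete   
Grace  | NULL   
George | Grace  
Beth   | Xander 


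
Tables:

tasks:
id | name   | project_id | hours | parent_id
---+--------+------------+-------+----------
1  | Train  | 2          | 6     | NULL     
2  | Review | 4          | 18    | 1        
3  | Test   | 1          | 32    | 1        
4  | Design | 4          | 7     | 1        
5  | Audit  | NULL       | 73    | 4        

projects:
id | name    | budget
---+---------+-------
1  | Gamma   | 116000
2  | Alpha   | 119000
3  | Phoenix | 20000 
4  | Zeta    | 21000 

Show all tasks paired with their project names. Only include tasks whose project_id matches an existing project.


INNER JOIN keeps only tasks rows whose project_id matches an id in projects. Walk through each task:
  - task 1 (Train): project_id=2 -> matches Alpha
  - task 2 (Review): project_id=4 -> matches Zeta
  - task 3 (Test): project_id=1 -> matches Gamma
  - task 4 (Design): project_id=4 -> matches Zeta
  - task 5 (Audit): project_id=NULL, no match -> dropped
So 1 of 5 rows is dropped.

SQL:
SELECT a.name, b.name AS project
FROM tasks a
INNER JOIN projects b ON a.project_id = b.id

Result:
name   | project
-------+--------
Train  | Alpha  
Review | Zeta   
Test   | Gamma  
Design | Zeta   


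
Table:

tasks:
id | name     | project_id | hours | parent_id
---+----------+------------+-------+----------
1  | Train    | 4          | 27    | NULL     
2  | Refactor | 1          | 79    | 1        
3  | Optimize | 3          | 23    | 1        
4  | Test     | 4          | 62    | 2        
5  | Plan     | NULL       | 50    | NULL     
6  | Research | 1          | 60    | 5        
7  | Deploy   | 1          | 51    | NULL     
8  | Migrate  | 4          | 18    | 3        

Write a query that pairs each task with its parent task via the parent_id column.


This is a self-join: tasks is joined to a second copy of itself, matching each row's parent_id to another row's id. Use LEFT JOIN so rows with parent_id=NULL are kept.
  - task 1 (Train): parent_id=NULL -> NULL
  - task 2 (Refactor): parent_id=1 -> Train
  - task 3 (Optimize): parent_id=1 -> Train
  - task 4 (Test): parent_id=2 -> Refactor
  - task 5 (Plan): parent_id=NULL -> NULL
  - task 6 (Research): parent_id=5 -> Plan
  - task 7 (Deploy): parent_id=NULL -> NULL
  - task 8 (Migrate): parent_id=3 -> Optimize

SQL:
SELECT a.name AS item, b.name AS parent
FROM tasks a
LEFT JOIN tasks b ON a.parent_id = b.id

Result:
item     | parent  
---------+---------
Train    | NULL    
Refactor | Train   
Optimize | Train   
Test     | Refactor
Plan     | NULL    
Research | Plan    
Deploy   | NULL    
Migrate  | Optimize


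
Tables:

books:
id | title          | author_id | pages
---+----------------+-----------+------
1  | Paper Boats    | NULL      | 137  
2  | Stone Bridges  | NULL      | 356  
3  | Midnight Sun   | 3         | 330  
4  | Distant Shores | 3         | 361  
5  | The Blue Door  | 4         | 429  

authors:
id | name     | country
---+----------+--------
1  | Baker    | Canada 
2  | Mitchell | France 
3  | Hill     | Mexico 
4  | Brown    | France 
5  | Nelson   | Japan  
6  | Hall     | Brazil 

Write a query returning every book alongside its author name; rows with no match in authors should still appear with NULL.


LEFT JOIN keeps every row from books (the left table); where author_id has no match in authors, the author columns become NULL. Walk through each book:
  - book 1 (Paper Boats): author_id=NULL, no match -> kept with NULL
  - book 2 (Stone Bridges): author_id=NULL, no match -> kept with NULL
  - book 3 (Midnight Sun): author_id=3 -> matches Hill
  - book 4 (Distant Shores): author_id=3 -> matches Hill
  - book 5 (The Blue Door): author_id=4 -> matches Brown
All 5 rows appear; 2 have NULL author.

SQL:
SELECT a.title, b.name AS author
FROM books a
LEFT JOIN authors b ON a.author_id = b.id

Result:
title          | author
---------------+-------
Paper Boats    | NULL  
Stone Bridges  | NULL  
Midnight Sun   | Hill  
Distant Shores | Hill  
The Blue Door  | Brown 


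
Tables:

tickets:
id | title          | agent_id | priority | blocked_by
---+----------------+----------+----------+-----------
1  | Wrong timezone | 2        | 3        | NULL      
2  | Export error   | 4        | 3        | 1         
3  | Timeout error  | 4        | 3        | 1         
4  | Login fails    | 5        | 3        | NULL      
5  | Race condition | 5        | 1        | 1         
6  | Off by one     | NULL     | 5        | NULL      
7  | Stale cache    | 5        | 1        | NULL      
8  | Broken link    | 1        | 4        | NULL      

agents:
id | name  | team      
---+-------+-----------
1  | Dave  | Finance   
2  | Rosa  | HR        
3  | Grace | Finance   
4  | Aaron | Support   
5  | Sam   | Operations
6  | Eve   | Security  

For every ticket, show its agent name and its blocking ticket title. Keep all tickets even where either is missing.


Two LEFT JOINs from the same base table tickets: one to agents via agent_id, one to tickets itself via blocked_by. Both are LEFT so every ticket is preserved.
Match against agents:
  - ticket 1 (Wrong timezone): agent_id=2 -> matches Rosa
  - ticket 2 (Export error): agent_id=4 -> matches Aaron
  - ticket 3 (Timeout error): agent_id=4 -> matches Aaron
  - ticket 4 (Login fails): agent_id=5 -> matches Sam
  - ticket 5 (Race condition): agent_id=5 -> matches Sam
  - ticket 6 (Off by one): agent_id=NULL, no match -> kept with NULL
  - ticket 7 (Stale cache): agent_id=5 -> matches Sam
  - ticket 8 (Broken link): agent_id=1 -> matches Dave
Match against tickets (self):
  - ticket 1 (Wrong timezone): blocked_by=NULL -> NULL
  - ticket 2 (Export error): blocked_by=1 -> Wrong timezone
  - ticket 3 (Timeout error): blocked_by=1 -> Wrong timezone
  - ticket 4 (Login fails): blocked_by=NULL -> NULL
  - ticket 5 (Race condition): blocked_by=1 -> Wrong timezone
  - ticket 6 (Off by one): blocked_by=NULL -> NULL
  - ticket 7 (Stale cache): blocked_by=NULL -> NULL
  - ticket 8 (Broken link): blocked_by=NULL -> NULL

SQL:
SELECT a.title, b.name AS agent, c.title AS blocked_by
FROM tickets a
LEFT JOIN agents b ON a.agent_id = b.id
LEFT JOIN tickets c ON a.blocked_by = c.id

Result:
title          | agent | blocked_by    
---------------+-------+---------------
Wrong timezone | Rosa  | NULL          
Export error   | Aaron | Wrong timezone
Timeout error  | Aaron | Wrong timezone
Login fails    | Sam   | NULL          
Race condition | Sam   | Wrong timezone
Off by one     | NULL  | NULL          
Stale cache    | Sam   | NULL          
Broken link    | Dave  | NULL          


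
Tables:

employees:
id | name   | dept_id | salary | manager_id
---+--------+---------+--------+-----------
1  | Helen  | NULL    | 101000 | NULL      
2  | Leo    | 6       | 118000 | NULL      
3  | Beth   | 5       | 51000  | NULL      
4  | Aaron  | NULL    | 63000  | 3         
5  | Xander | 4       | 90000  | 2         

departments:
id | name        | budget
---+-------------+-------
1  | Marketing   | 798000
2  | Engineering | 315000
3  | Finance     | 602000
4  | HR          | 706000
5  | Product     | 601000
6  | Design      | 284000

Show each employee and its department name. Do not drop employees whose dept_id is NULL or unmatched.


LEFT JOIN keeps every row from employees (the left table); where dept_id has no match in departments, the department columns become NULL. Walk through each employee:
  - employee 1 (Helen): dept_id=NULL, no match -> kept with NULL
  - employee 2 (Leo): dept_id=6 -> matches Design
  - employee 3 (Beth): dept_id=5 -> matches Product
  - employee 4 (Aaron): dept_id=NULL, no match -> kept with NULL
  - employee 5 (Xander): dept_id=4 -> matches HR
All 5 rows appear; 2 have NULL department.

SQL:
SELECT a.name, b.name AS department
FROM employees a
LEFT JOIN departments b ON a.dept_id = b.id

Result:
name   | department
-------+-----------
Helen  | NULL      
Leo    | Design    
Beth   | Product   
Aaron  | NULL      
Xander | HR        


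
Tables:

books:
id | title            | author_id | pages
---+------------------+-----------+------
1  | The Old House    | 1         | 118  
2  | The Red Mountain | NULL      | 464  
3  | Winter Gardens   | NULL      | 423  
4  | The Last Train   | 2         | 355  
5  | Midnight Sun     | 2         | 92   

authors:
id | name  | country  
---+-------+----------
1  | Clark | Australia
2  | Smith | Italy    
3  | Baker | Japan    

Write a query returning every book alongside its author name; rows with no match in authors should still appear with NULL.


LEFT JOIN keeps every row from books (the left table); where author_id has no match in authors, the author columns become NULL. Walk through each book:
  - book 1 (The Old House): author_id=1 -> matches Clark
  - book 2 (The Red Mountain): author_id=NULL, no match -> kept with NULL
  - book 3 (Winter Gardens): author_id=NULL, no match -> kept with NULL
  - book 4 (The Last Train): author_id=2 -> matches Smith
  - book 5 (Midnight Sun): author_id=2 -> matches Smith
All 5 rows appear; 2 have NULL author.

SQL:
SELECT a.title, b.name AS author
FROM books a
LEFT JOIN authors b ON a.author_id = b.id

Result:
title            | author
-----------------+-------
The Old House    | Clark 
The Red Mountain | NULL  
Winter Gardens   | NULL  
The Last Train   | Smith 
Midnight Sun     | Smith 


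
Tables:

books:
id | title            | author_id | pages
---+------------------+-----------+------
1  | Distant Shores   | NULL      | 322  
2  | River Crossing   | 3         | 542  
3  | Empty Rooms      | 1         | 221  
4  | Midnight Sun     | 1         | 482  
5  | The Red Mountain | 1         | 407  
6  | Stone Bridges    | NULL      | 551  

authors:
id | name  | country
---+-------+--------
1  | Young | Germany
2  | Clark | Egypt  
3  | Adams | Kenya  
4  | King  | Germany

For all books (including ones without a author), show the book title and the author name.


LEFT JOIN keeps every row from books (the left table); where author_id has no match in authors, the author columns become NULL. Walk through each book:
  - book 1 (Distant Shores): author_id=NULL, no match -> kept with NULL
  - book 2 (River Crossing): author_id=3 -> matches Adams
  - book 3 (Empty Rooms): author_id=1 -> matches Young
  - book 4 (Midnight Sun): author_id=1 -> matches Young
  - book 5 (The Red Mountain): author_id=1 -> matches Young
  - book 6 (Stone Bridges): author_id=NULL, no match -> kept with NULL
All 6 rows appear; 2 have NULL author.

SQL:
SELECT a.title, b.name AS author
FROM books a
LEFT JOIN authors b ON a.author_id = b.id

Result:
title            | author
-----------------+-------
Distant Shores   | NULL  
River Crossing   | Adams 
Empty Rooms      | Young 
Midnight Sun     | Young 
The Red Mountain | Young 
Stone Bridges    | NULL  


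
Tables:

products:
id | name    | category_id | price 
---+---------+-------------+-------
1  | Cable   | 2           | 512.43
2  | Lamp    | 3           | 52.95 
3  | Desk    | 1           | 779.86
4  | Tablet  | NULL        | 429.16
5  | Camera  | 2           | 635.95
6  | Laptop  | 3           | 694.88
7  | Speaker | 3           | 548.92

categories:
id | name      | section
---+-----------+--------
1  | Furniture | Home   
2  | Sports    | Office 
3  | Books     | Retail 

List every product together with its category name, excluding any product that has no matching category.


INNER JOIN keeps only products rows whose category_id matches an id in categories. Walk through each product:
  - product 1 (Cable): category_id=2 -> matches Sports
  - product 2 (Lamp): category_id=3 -> matches Books
  - product 3 (Desk): category_id=1 -> matches Furniture
  - product 4 (Tablet): category_id=NULL, no match -> dropped
  - product 5 (Camera): category_id=2 -> matches Sports
  - product 6 (Laptop): category_id=3 -> matches Books
  - product 7 (Speaker): category_id=3 -> matches Books
So 1 of 7 rows is dropped.

SQL:
SELECT a.name, b.name AS category
FROM products a
INNER JOIN categories b ON a.category_id = b.id

Result:
name    | category 
--------+----------
Cable   | Sports   
Lamp    | Books    
Desk    | Furniture
Camera  | Sports   
Laptop  | Books    
Speaker | Books    


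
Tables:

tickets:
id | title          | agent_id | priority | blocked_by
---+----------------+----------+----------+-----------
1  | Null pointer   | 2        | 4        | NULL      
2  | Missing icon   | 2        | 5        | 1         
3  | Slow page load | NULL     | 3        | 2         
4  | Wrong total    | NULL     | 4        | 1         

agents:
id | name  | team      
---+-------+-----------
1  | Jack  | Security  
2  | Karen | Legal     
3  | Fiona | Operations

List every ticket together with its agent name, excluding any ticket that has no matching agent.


INNER JOIN keeps only tickets rows whose agent_id matches an id in agents. Walk through each ticket:
  - ticket 1 (Null pointer): agent_id=2 -> matches Karen
  - ticket 2 (Missing icon): agent_id=2 -> matches Karen
  - ticket 3 (Slow page load): agent_id=NULL, no match -> dropped
  - ticket 4 (Wrong total): agent_id=NULL, no match -> dropped
So 2 of 4 rows are dropped.

SQL:
SELECT a.title, b.name AS agent
FROM tickets a
INNER JOIN agents b ON a.agent_id = b.id

Result:
title        | agent
-------------+------
Null pointer | Karen
Missing icon | Karen


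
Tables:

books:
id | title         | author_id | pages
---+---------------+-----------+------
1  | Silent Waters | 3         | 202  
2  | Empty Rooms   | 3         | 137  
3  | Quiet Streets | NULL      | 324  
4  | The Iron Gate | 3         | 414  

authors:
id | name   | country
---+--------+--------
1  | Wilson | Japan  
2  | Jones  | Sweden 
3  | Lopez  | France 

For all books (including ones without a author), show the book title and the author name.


LEFT JOIN keeps every row from books (the left table); where author_id has no match in authors, the author columns become NULL. Walk through each book:
  - book 1 (Silent Waters): author_id=3 -> matches Lopez
  - book 2 (Empty Rooms): author_id=3 -> matches Lopez
  - book 3 (Quiet Streets): author_id=NULL, no match -> kept with NULL
  - book 4 (The Iron Gate): author_id=3 -> matches Lopez
All 4 rows appear; 1 has NULL author.

SQL:
SELECT a.title, b.name AS author
FROM books a
LEFT JOIN authors b ON a.author_id = b.id

Result:
title         | author
--------------+-------
Silent Waters | Lopez 
Empty Rooms   | Lopez 
Quiet Streets | NULL  
The Iron Gate | Lopez 


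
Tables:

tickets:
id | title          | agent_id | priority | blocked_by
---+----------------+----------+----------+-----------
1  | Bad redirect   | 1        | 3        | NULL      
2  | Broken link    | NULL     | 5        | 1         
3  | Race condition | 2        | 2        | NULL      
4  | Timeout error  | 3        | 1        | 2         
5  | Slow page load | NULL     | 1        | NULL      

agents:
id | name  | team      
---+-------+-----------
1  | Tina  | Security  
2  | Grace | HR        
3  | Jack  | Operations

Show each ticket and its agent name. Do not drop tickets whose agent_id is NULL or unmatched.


LEFT JOIN keeps every row from tickets (the left table); where agent_id has no match in agents, the agent columns become NULL. Walk through each ticket:
  - ticket 1 (Bad redirect): agent_id=1 -> matches Tina
  - ticket 2 (Broken link): agent_id=NULL, no match -> kept with NULL
  - ticket 3 (Race condition): agent_id=2 -> matches Grace
  - ticket 4 (Timeout error): agent_id=3 -> matches Jack
  - ticket 5 (Slow page load): agent_id=NULL, no match -> kept with NULL
All 5 rows appear; 2 have NULL agent.

SQL:
SELECT a.title, b.name AS agent
FROM tickets a
LEFT JOIN agents b ON a.agent_id = b.id

Result:
title          | agent
---------------+------
Bad redirect   | Tina 
Broken link    | NULL 
Race condition | Grace
Timeout error  | Jack 
Slow page load | NULL 


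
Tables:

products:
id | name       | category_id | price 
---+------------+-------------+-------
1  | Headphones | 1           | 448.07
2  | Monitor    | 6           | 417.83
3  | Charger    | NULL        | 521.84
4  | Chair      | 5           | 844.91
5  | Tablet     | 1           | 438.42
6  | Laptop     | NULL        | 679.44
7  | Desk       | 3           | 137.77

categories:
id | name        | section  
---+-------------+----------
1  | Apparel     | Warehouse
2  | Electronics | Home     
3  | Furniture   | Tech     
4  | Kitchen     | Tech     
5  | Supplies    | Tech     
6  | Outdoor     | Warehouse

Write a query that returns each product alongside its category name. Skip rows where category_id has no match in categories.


INNER JOIN keeps only products rows whose category_id matches an id in categories. Walk through each product:
  - product 1 (Headphones): category_id=1 -> matches Apparel
  - product 2 (Monitor): category_id=6 -> matches Outdoor
  - product 3 (Charger): category_id=NULL, no match -> dropped
  - product 4 (Chair): category_id=5 -> matches Supplies
  - product 5 (Tablet): category_id=1 -> matches Apparel
  - product 6 (Laptop): category_id=NULL, no match -> dropped
  - product 7 (Desk): category_id=3 -> matches Furniture
So 2 of 7 rows are dropped.

SQL:
SELECT a.name, b.name AS category
FROM products a
INNER JOIN categories b ON a.category_id = b.id

Result:
name       | category 
-----------+----------
Headphones | Apparel  
Monitor    | Outdoor  
Chair      | Supplies 
Tablet     | Apparel  
Desk       | Furniture


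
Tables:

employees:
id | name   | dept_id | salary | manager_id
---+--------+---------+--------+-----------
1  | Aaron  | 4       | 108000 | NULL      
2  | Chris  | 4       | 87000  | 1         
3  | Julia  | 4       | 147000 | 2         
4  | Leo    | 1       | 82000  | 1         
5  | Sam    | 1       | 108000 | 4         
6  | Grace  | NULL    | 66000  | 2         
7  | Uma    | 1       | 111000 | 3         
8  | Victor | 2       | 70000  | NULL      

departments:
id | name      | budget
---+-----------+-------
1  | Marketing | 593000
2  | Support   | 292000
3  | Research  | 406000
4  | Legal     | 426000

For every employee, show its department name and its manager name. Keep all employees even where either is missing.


Two LEFT JOINs from the same base table employees: one to departments via dept_id, one to employees itself via manager_id. Both are LEFT so every employee is preserved.
Match against departments:
  - employee 1 (Aaron): dept_id=4 -> matches Legal
  - employee 2 (Chris): dept_id=4 -> matches Legal
  - employee 3 (Julia): dept_id=4 -> matches Legal
  - employee 4 (Leo): dept_id=1 -> matches Marketing
  - employee 5 (Sam): dept_id=1 -> matches Marketing
  - employee 6 (Grace): dept_id=NULL, no match -> kept with NULL
  - employee 7 (Uma): dept_id=1 -> matches Marketing
  - employee 8 (Victor): dept_id=2 -> matches Support
Match against employees (self):
  - employee 1 (Aaron): manager_id=NULL -> NULL
  - employee 2 (Chris): manager_id=1 -> Aaron
  - employee 3 (Julia): manager_id=2 -> Chris
  - employee 4 (Leo): manager_id=1 -> Aaron
  - employee 5 (Sam): manager_id=4 -> Leo
  - employee 6 (Grace): manager_id=2 -> Chris
  - employee 7 (Uma): manager_id=3 -> Julia
  - employee 8 (Victor): manager_id=NULL -> NULL

SQL:
SELECT a.name, b.name AS department, c.name AS manager
FROM employees a
LEFT JOIN departments b ON a.dept_id = b.id
LEFT JOIN employees c ON a.manager_id = c.id

Result:
name   | department | manager
-------+------------+--------
Aaron  | Legal      | NULL   
Chris  | Legal      | Aaron  
Julia  | Legal      | Chris  
Leo    | Marketing  | Aaron  
Sam    | Marketing  | Leo    
Grace  | NULL       | Chris  
Uma    | Marketing  | Julia  
Victor | Support    | NULL   
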